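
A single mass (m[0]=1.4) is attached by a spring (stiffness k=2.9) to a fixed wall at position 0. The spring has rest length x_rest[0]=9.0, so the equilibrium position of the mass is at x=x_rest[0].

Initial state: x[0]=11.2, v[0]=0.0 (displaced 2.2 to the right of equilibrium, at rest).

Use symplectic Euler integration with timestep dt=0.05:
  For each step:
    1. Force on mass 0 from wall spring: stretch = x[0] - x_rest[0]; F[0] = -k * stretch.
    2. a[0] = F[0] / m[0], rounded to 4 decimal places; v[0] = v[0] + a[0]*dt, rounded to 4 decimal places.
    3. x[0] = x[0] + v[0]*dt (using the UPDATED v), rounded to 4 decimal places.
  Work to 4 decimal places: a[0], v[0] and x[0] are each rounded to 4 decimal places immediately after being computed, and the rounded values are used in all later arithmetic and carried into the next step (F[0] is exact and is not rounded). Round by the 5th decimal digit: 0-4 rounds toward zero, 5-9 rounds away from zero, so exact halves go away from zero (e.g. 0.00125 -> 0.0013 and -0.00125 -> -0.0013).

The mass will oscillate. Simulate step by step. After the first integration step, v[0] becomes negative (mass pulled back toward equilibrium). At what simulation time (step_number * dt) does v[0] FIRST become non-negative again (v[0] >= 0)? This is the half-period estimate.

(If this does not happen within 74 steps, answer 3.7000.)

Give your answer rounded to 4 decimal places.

Step 0: x=[11.2000] v=[0.0000]
Step 1: x=[11.1886] v=[-0.2279]
Step 2: x=[11.1659] v=[-0.4546]
Step 3: x=[11.1320] v=[-0.6789]
Step 4: x=[11.0870] v=[-0.8997]
Step 5: x=[11.0312] v=[-1.1159]
Step 6: x=[10.9649] v=[-1.3263]
Step 7: x=[10.8884] v=[-1.5298]
Step 8: x=[10.8021] v=[-1.7254]
Step 9: x=[10.7065] v=[-1.9120]
Step 10: x=[10.6021] v=[-2.0887]
Step 11: x=[10.4894] v=[-2.2546]
Step 12: x=[10.3690] v=[-2.4089]
Step 13: x=[10.2415] v=[-2.5507]
Step 14: x=[10.1075] v=[-2.6793]
Step 15: x=[9.9678] v=[-2.7940]
Step 16: x=[9.8231] v=[-2.8942]
Step 17: x=[9.6741] v=[-2.9795]
Step 18: x=[9.5216] v=[-3.0493]
Step 19: x=[9.3664] v=[-3.1033]
Step 20: x=[9.2093] v=[-3.1413]
Step 21: x=[9.0512] v=[-3.1630]
Step 22: x=[8.8928] v=[-3.1683]
Step 23: x=[8.7349] v=[-3.1572]
Step 24: x=[8.5784] v=[-3.1297]
Step 25: x=[8.4241] v=[-3.0860]
Step 26: x=[8.2728] v=[-3.0264]
Step 27: x=[8.1252] v=[-2.9511]
Step 28: x=[7.9822] v=[-2.8605]
Step 29: x=[7.8444] v=[-2.7551]
Step 30: x=[7.7126] v=[-2.6354]
Step 31: x=[7.5875] v=[-2.5021]
Step 32: x=[7.4697] v=[-2.3558]
Step 33: x=[7.3598] v=[-2.1973]
Step 34: x=[7.2584] v=[-2.0274]
Step 35: x=[7.1661] v=[-1.8470]
Step 36: x=[7.0832] v=[-1.6571]
Step 37: x=[7.0103] v=[-1.4586]
Step 38: x=[6.9477] v=[-1.2525]
Step 39: x=[6.8957] v=[-1.0399]
Step 40: x=[6.8546] v=[-0.8220]
Step 41: x=[6.8246] v=[-0.5998]
Step 42: x=[6.8059] v=[-0.3745]
Step 43: x=[6.7985] v=[-0.1473]
Step 44: x=[6.8025] v=[0.0807]
First v>=0 after going negative at step 44, time=2.2000

Answer: 2.2000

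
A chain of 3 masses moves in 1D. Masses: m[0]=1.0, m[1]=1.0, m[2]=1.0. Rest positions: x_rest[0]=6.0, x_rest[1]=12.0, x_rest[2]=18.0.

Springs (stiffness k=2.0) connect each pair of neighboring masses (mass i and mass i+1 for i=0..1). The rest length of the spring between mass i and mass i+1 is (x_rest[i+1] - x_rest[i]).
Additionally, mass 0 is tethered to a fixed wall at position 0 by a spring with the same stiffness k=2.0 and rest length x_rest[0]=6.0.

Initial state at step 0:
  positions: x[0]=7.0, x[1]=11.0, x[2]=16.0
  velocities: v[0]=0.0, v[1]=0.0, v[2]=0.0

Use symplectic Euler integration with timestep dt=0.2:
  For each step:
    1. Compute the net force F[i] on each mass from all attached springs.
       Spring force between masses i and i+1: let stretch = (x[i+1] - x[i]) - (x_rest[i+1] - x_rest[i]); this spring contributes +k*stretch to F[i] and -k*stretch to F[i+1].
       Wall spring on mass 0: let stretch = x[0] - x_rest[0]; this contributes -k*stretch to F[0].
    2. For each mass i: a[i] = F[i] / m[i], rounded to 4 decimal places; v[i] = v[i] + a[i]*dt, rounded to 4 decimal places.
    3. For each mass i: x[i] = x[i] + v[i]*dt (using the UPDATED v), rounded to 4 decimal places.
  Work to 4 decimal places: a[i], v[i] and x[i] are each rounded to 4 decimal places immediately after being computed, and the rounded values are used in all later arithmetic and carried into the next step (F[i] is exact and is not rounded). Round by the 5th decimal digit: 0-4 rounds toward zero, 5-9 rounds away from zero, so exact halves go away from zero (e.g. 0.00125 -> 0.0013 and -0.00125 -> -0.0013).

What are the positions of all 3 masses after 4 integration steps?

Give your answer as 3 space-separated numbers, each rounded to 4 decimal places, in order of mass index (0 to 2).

Answer: 5.2096 11.4677 16.7865

Derivation:
Step 0: x=[7.0000 11.0000 16.0000] v=[0.0000 0.0000 0.0000]
Step 1: x=[6.7600 11.0800 16.0800] v=[-1.2000 0.4000 0.4000]
Step 2: x=[6.3248 11.2144 16.2400] v=[-2.1760 0.6720 0.8000]
Step 3: x=[5.7748 11.3597 16.4780] v=[-2.7501 0.7264 1.1898]
Step 4: x=[5.2096 11.4677 16.7865] v=[-2.8261 0.5398 1.5425]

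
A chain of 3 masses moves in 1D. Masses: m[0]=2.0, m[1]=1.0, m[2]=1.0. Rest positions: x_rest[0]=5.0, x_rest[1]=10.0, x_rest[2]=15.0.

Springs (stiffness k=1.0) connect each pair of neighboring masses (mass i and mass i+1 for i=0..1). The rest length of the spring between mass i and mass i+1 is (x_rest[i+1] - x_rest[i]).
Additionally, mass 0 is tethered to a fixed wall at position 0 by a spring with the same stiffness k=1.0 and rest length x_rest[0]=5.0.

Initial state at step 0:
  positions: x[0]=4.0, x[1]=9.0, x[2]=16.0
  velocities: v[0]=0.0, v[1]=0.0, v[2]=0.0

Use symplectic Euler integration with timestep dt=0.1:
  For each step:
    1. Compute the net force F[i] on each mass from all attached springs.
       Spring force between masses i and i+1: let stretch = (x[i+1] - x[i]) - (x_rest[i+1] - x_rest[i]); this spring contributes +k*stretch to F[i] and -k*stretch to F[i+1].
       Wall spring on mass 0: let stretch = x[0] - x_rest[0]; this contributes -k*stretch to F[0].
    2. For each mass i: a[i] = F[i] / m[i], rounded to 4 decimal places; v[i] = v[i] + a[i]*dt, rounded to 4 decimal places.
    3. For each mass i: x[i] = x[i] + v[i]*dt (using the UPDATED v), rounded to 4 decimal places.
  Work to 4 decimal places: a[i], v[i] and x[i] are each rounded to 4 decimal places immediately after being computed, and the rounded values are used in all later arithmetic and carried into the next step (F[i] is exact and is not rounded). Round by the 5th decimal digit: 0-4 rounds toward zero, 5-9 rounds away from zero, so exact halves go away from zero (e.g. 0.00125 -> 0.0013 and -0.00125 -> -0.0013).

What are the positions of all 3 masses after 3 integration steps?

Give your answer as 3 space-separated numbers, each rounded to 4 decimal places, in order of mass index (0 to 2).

Answer: 4.0303 9.1173 15.8820

Derivation:
Step 0: x=[4.0000 9.0000 16.0000] v=[0.0000 0.0000 0.0000]
Step 1: x=[4.0050 9.0200 15.9800] v=[0.0500 0.2000 -0.2000]
Step 2: x=[4.0151 9.0595 15.9404] v=[0.1005 0.3945 -0.3960]
Step 3: x=[4.0303 9.1173 15.8820] v=[0.1520 0.5782 -0.5841]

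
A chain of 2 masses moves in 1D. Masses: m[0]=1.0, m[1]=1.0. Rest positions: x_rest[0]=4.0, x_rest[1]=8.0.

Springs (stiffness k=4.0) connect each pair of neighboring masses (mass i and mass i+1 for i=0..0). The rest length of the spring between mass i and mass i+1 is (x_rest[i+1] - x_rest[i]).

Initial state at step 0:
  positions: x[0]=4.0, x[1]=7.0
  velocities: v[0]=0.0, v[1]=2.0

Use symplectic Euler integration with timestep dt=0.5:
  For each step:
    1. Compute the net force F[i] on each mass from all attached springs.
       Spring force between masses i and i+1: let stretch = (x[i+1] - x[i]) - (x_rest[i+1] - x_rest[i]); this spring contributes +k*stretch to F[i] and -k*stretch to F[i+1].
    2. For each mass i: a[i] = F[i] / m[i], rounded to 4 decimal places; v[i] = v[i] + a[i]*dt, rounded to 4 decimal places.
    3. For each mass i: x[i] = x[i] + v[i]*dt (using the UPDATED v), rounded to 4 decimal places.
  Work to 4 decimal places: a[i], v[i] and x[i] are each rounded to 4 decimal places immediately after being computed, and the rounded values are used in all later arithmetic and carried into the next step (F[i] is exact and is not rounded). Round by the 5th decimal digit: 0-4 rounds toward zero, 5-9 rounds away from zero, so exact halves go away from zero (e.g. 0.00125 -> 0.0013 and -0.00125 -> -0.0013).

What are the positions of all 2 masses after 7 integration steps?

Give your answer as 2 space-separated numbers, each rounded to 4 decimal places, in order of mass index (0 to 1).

Step 0: x=[4.0000 7.0000] v=[0.0000 2.0000]
Step 1: x=[3.0000 9.0000] v=[-2.0000 4.0000]
Step 2: x=[4.0000 9.0000] v=[2.0000 0.0000]
Step 3: x=[6.0000 8.0000] v=[4.0000 -2.0000]
Step 4: x=[6.0000 9.0000] v=[0.0000 2.0000]
Step 5: x=[5.0000 11.0000] v=[-2.0000 4.0000]
Step 6: x=[6.0000 11.0000] v=[2.0000 0.0000]
Step 7: x=[8.0000 10.0000] v=[4.0000 -2.0000]

Answer: 8.0000 10.0000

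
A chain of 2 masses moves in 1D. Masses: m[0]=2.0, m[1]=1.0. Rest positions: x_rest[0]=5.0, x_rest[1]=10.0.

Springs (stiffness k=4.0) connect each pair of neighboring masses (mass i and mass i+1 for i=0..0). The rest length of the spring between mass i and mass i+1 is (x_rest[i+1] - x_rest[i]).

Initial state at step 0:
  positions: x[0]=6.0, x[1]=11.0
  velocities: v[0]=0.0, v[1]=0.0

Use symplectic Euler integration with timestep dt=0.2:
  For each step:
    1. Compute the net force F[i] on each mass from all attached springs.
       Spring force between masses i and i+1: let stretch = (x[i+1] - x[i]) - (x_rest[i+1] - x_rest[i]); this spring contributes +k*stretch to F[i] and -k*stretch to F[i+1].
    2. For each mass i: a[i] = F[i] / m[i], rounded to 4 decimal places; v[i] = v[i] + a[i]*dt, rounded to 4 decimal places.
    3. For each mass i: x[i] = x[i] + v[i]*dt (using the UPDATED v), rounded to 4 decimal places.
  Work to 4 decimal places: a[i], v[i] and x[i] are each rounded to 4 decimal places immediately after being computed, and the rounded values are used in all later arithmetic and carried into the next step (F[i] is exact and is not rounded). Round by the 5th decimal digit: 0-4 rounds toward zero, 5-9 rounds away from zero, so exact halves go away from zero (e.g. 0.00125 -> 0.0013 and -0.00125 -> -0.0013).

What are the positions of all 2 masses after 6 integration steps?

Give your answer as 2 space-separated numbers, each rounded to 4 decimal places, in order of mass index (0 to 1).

Answer: 6.0000 11.0000

Derivation:
Step 0: x=[6.0000 11.0000] v=[0.0000 0.0000]
Step 1: x=[6.0000 11.0000] v=[0.0000 0.0000]
Step 2: x=[6.0000 11.0000] v=[0.0000 0.0000]
Step 3: x=[6.0000 11.0000] v=[0.0000 0.0000]
Step 4: x=[6.0000 11.0000] v=[0.0000 0.0000]
Step 5: x=[6.0000 11.0000] v=[0.0000 0.0000]
Step 6: x=[6.0000 11.0000] v=[0.0000 0.0000]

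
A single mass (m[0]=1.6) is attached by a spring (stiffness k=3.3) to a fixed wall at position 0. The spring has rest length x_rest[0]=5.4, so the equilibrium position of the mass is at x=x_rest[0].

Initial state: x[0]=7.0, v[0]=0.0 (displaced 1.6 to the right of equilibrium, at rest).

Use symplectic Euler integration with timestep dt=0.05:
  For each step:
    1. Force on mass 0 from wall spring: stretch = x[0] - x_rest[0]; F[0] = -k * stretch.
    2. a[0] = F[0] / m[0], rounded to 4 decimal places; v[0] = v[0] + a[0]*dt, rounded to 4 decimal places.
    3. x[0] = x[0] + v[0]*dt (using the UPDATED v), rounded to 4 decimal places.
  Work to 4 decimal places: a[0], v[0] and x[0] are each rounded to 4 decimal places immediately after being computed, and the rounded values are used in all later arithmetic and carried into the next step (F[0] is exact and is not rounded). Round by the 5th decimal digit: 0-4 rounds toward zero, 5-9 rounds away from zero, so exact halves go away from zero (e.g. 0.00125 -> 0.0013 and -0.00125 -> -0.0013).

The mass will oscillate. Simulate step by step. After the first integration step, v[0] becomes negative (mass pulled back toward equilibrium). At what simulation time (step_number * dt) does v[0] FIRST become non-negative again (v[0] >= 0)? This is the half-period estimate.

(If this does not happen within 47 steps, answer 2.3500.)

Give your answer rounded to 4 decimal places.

Step 0: x=[7.0000] v=[0.0000]
Step 1: x=[6.9918] v=[-0.1650]
Step 2: x=[6.9753] v=[-0.3292]
Step 3: x=[6.9507] v=[-0.4917]
Step 4: x=[6.9181] v=[-0.6516]
Step 5: x=[6.8777] v=[-0.8082]
Step 6: x=[6.8297] v=[-0.9606]
Step 7: x=[6.7743] v=[-1.1080]
Step 8: x=[6.7118] v=[-1.2497]
Step 9: x=[6.6426] v=[-1.3850]
Step 10: x=[6.5669] v=[-1.5131]
Step 11: x=[6.4852] v=[-1.6334]
Step 12: x=[6.3979] v=[-1.7453]
Step 13: x=[6.3055] v=[-1.8482]
Step 14: x=[6.2084] v=[-1.9416]
Step 15: x=[6.1072] v=[-2.0250]
Step 16: x=[6.0023] v=[-2.0979]
Step 17: x=[5.8943] v=[-2.1600]
Step 18: x=[5.7838] v=[-2.2110]
Step 19: x=[5.6713] v=[-2.2506]
Step 20: x=[5.5574] v=[-2.2786]
Step 21: x=[5.4427] v=[-2.2948]
Step 22: x=[5.3277] v=[-2.2992]
Step 23: x=[5.2131] v=[-2.2917]
Step 24: x=[5.0995] v=[-2.2724]
Step 25: x=[4.9874] v=[-2.2414]
Step 26: x=[4.8775] v=[-2.1989]
Step 27: x=[4.7703] v=[-2.1450]
Step 28: x=[4.6663] v=[-2.0801]
Step 29: x=[4.5661] v=[-2.0044]
Step 30: x=[4.4702] v=[-1.9184]
Step 31: x=[4.3791] v=[-1.8225]
Step 32: x=[4.2932] v=[-1.7172]
Step 33: x=[4.2130] v=[-1.6031]
Step 34: x=[4.1390] v=[-1.4807]
Step 35: x=[4.0715] v=[-1.3507]
Step 36: x=[4.0108] v=[-1.2137]
Step 37: x=[3.9573] v=[-1.0704]
Step 38: x=[3.9112] v=[-0.9216]
Step 39: x=[3.8728] v=[-0.7681]
Step 40: x=[3.8423] v=[-0.6106]
Step 41: x=[3.8198] v=[-0.4500]
Step 42: x=[3.8055] v=[-0.2870]
Step 43: x=[3.7994] v=[-0.1226]
Step 44: x=[3.8015] v=[0.0425]
First v>=0 after going negative at step 44, time=2.2000

Answer: 2.2000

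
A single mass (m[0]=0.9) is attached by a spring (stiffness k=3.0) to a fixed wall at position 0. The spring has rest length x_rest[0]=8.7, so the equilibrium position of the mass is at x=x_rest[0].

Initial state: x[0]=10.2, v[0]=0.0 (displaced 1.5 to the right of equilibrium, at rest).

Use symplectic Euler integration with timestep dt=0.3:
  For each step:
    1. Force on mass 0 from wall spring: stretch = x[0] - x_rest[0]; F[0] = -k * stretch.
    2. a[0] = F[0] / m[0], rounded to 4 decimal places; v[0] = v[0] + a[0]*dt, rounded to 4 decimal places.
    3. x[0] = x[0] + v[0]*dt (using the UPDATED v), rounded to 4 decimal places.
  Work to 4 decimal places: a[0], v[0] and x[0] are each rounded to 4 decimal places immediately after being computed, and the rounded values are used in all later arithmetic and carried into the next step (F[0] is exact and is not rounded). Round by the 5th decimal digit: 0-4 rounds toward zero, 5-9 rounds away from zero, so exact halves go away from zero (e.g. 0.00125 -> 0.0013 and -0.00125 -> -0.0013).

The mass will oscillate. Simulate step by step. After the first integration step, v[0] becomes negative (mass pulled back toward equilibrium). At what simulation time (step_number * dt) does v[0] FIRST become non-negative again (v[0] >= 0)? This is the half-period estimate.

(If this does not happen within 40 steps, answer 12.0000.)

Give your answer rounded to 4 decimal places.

Step 0: x=[10.2000] v=[0.0000]
Step 1: x=[9.7500] v=[-1.5000]
Step 2: x=[8.9850] v=[-2.5500]
Step 3: x=[8.1345] v=[-2.8350]
Step 4: x=[7.4537] v=[-2.2695]
Step 5: x=[7.1467] v=[-1.0232]
Step 6: x=[7.3057] v=[0.5301]
First v>=0 after going negative at step 6, time=1.8000

Answer: 1.8000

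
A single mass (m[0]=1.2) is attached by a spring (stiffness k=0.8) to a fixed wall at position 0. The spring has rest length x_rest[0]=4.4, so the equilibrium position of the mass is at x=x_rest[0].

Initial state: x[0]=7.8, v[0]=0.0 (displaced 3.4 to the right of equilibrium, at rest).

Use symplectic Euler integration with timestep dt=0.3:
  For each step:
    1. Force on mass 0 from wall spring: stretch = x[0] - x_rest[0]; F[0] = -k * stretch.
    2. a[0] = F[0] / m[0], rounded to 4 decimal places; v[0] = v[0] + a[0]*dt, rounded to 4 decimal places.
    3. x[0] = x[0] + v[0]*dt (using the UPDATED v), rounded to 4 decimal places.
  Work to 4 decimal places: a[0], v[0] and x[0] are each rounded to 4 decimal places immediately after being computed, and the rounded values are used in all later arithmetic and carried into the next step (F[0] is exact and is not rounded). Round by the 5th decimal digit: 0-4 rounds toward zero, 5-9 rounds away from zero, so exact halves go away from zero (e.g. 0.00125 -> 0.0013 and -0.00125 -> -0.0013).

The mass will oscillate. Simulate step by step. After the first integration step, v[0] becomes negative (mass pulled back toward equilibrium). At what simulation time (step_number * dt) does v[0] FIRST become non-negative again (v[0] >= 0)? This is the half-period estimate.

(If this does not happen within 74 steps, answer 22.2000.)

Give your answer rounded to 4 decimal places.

Answer: 3.9000

Derivation:
Step 0: x=[7.8000] v=[0.0000]
Step 1: x=[7.5960] v=[-0.6800]
Step 2: x=[7.2002] v=[-1.3192]
Step 3: x=[6.6364] v=[-1.8792]
Step 4: x=[5.9385] v=[-2.3265]
Step 5: x=[5.1482] v=[-2.6342]
Step 6: x=[4.3131] v=[-2.7838]
Step 7: x=[3.4832] v=[-2.7664]
Step 8: x=[2.7083] v=[-2.5830]
Step 9: x=[2.0349] v=[-2.2447]
Step 10: x=[1.5034] v=[-1.7717]
Step 11: x=[1.1457] v=[-1.1924]
Step 12: x=[0.9832] v=[-0.5416]
Step 13: x=[1.0257] v=[0.1418]
First v>=0 after going negative at step 13, time=3.9000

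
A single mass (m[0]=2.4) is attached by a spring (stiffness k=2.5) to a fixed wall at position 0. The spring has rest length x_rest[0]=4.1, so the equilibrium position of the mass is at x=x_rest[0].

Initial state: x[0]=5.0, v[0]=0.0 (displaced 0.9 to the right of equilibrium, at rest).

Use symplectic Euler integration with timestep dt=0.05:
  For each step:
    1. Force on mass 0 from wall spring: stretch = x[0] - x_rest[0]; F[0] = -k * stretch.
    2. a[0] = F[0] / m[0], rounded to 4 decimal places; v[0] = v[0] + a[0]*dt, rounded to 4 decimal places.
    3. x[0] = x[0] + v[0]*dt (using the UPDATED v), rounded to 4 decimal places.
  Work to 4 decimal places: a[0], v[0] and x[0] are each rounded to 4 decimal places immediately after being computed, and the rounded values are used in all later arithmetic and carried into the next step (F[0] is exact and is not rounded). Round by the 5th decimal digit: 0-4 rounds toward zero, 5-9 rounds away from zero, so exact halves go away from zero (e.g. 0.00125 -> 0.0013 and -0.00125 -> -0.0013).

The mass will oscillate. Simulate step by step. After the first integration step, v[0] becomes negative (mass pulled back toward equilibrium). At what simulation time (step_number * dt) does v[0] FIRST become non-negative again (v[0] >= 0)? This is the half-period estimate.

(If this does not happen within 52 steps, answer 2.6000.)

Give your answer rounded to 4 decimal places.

Answer: 2.6000

Derivation:
Step 0: x=[5.0000] v=[0.0000]
Step 1: x=[4.9977] v=[-0.0469]
Step 2: x=[4.9930] v=[-0.0937]
Step 3: x=[4.9860] v=[-0.1402]
Step 4: x=[4.9767] v=[-0.1863]
Step 5: x=[4.9651] v=[-0.2320]
Step 6: x=[4.9512] v=[-0.2771]
Step 7: x=[4.9351] v=[-0.3214]
Step 8: x=[4.9169] v=[-0.3649]
Step 9: x=[4.8965] v=[-0.4074]
Step 10: x=[4.8741] v=[-0.4489]
Step 11: x=[4.8496] v=[-0.4892]
Step 12: x=[4.8232] v=[-0.5282]
Step 13: x=[4.7949] v=[-0.5659]
Step 14: x=[4.7648] v=[-0.6021]
Step 15: x=[4.7330] v=[-0.6367]
Step 16: x=[4.6995] v=[-0.6697]
Step 17: x=[4.6645] v=[-0.7009]
Step 18: x=[4.6280] v=[-0.7303]
Step 19: x=[4.5901] v=[-0.7578]
Step 20: x=[4.5509] v=[-0.7833]
Step 21: x=[4.5106] v=[-0.8068]
Step 22: x=[4.4692] v=[-0.8282]
Step 23: x=[4.4268] v=[-0.8474]
Step 24: x=[4.3836] v=[-0.8644]
Step 25: x=[4.3396] v=[-0.8792]
Step 26: x=[4.2950] v=[-0.8917]
Step 27: x=[4.2499] v=[-0.9019]
Step 28: x=[4.2044] v=[-0.9097]
Step 29: x=[4.1586] v=[-0.9151]
Step 30: x=[4.1127] v=[-0.9182]
Step 31: x=[4.0668] v=[-0.9189]
Step 32: x=[4.0209] v=[-0.9172]
Step 33: x=[3.9752] v=[-0.9131]
Step 34: x=[3.9299] v=[-0.9066]
Step 35: x=[3.8850] v=[-0.8977]
Step 36: x=[3.8407] v=[-0.8865]
Step 37: x=[3.7971] v=[-0.8730]
Step 38: x=[3.7542] v=[-0.8572]
Step 39: x=[3.7122] v=[-0.8392]
Step 40: x=[3.6713] v=[-0.8190]
Step 41: x=[3.6315] v=[-0.7967]
Step 42: x=[3.5929] v=[-0.7723]
Step 43: x=[3.5556] v=[-0.7459]
Step 44: x=[3.5197] v=[-0.7175]
Step 45: x=[3.4853] v=[-0.6873]
Step 46: x=[3.4525] v=[-0.6553]
Step 47: x=[3.4214] v=[-0.6216]
Step 48: x=[3.3921] v=[-0.5863]
Step 49: x=[3.3646] v=[-0.5494]
Step 50: x=[3.3390] v=[-0.5111]
Step 51: x=[3.3154] v=[-0.4715]
Step 52: x=[3.2939] v=[-0.4306]
v[0] did not become non-negative within 52 steps; using fallback time=2.6000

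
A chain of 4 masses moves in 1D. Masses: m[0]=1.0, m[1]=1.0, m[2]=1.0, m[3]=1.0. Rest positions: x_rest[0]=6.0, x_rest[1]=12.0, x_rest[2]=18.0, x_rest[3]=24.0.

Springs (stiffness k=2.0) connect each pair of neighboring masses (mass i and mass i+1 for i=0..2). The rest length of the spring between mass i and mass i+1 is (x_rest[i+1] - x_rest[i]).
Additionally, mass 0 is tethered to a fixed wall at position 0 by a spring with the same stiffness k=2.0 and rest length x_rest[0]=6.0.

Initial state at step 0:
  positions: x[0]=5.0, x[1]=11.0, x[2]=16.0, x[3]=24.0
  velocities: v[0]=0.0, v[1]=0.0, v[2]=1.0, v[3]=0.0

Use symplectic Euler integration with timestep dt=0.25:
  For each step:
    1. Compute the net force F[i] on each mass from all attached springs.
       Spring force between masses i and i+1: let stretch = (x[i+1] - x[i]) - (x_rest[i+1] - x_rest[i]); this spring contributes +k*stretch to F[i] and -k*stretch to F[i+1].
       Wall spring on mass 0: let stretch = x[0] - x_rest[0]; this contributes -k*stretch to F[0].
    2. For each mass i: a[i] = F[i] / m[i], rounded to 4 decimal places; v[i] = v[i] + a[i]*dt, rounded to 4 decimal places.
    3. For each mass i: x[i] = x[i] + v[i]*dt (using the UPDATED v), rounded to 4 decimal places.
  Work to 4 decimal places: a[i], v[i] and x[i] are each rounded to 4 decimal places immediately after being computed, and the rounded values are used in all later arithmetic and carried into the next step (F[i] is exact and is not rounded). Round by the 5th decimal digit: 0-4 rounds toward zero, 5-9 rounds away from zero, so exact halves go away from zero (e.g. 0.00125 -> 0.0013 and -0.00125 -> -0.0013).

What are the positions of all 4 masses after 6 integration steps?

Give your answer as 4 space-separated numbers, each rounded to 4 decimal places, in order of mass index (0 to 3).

Answer: 5.9736 12.3246 18.1663 22.9288

Derivation:
Step 0: x=[5.0000 11.0000 16.0000 24.0000] v=[0.0000 0.0000 1.0000 0.0000]
Step 1: x=[5.1250 10.8750 16.6250 23.7500] v=[0.5000 -0.5000 2.5000 -1.0000]
Step 2: x=[5.3281 10.7500 17.4219 23.3594] v=[0.8125 -0.5000 3.1875 -1.5625]
Step 3: x=[5.5430 10.7813 18.1270 22.9766] v=[0.8594 0.1250 2.8203 -1.5313]
Step 4: x=[5.7198 11.0760 18.5201 22.7376] v=[0.7071 1.1787 1.5723 -0.9561]
Step 5: x=[5.8511 11.6317 18.5099 22.7214] v=[0.5253 2.2227 -0.0410 -0.0649]
Step 6: x=[5.9736 12.3246 18.1663 22.9288] v=[0.4901 2.7715 -1.3744 0.8294]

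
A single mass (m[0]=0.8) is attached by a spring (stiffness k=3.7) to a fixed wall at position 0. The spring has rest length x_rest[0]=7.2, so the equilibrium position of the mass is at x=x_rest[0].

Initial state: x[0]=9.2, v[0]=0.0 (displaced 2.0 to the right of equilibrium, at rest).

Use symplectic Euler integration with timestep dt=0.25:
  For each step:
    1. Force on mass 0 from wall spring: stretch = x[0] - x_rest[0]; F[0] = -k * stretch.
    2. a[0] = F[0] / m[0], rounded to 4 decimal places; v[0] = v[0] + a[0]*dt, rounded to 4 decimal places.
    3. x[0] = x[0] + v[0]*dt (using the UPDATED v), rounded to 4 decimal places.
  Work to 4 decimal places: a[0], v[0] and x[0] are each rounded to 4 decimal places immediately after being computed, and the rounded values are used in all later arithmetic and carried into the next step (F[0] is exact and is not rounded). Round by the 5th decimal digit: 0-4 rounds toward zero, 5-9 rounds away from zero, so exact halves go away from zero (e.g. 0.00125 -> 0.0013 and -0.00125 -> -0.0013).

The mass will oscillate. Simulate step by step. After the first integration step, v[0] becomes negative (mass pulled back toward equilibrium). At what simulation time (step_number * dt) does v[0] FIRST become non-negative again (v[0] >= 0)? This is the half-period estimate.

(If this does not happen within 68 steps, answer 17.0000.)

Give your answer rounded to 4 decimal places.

Answer: 1.5000

Derivation:
Step 0: x=[9.2000] v=[0.0000]
Step 1: x=[8.6219] v=[-2.3125]
Step 2: x=[7.6328] v=[-3.9566]
Step 3: x=[6.5186] v=[-4.4570]
Step 4: x=[5.6013] v=[-3.6691]
Step 5: x=[5.1462] v=[-1.8206]
Step 6: x=[5.2847] v=[0.5541]
First v>=0 after going negative at step 6, time=1.5000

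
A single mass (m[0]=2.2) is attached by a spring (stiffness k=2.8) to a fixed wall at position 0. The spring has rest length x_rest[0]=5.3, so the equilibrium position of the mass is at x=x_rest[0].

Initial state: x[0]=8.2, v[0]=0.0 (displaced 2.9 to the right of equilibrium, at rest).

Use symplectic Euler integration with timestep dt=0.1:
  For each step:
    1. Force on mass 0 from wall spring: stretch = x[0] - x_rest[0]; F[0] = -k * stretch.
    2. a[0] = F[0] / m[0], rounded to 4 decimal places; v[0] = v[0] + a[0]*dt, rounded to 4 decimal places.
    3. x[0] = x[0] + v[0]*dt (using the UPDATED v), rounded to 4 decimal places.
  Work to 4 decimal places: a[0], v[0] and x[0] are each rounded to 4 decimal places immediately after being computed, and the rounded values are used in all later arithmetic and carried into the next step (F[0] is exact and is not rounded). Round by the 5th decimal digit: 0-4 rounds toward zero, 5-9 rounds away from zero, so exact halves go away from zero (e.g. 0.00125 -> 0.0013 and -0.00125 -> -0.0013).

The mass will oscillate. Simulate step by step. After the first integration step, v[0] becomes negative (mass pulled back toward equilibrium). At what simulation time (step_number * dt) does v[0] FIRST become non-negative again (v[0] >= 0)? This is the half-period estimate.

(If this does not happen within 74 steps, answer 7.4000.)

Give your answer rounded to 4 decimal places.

Answer: 2.8000

Derivation:
Step 0: x=[8.2000] v=[0.0000]
Step 1: x=[8.1631] v=[-0.3691]
Step 2: x=[8.0898] v=[-0.7335]
Step 3: x=[7.9809] v=[-1.0886]
Step 4: x=[7.8379] v=[-1.4298]
Step 5: x=[7.6626] v=[-1.7528]
Step 6: x=[7.4573] v=[-2.0535]
Step 7: x=[7.2245] v=[-2.3281]
Step 8: x=[6.9672] v=[-2.5730]
Step 9: x=[6.6887] v=[-2.7852]
Step 10: x=[6.3925] v=[-2.9619]
Step 11: x=[6.0824] v=[-3.1010]
Step 12: x=[5.7623] v=[-3.2006]
Step 13: x=[5.4364] v=[-3.2594]
Step 14: x=[5.1087] v=[-3.2768]
Step 15: x=[4.7835] v=[-3.2525]
Step 16: x=[4.4648] v=[-3.1868]
Step 17: x=[4.1568] v=[-3.0805]
Step 18: x=[3.8633] v=[-2.9350]
Step 19: x=[3.5881] v=[-2.7522]
Step 20: x=[3.3347] v=[-2.5343]
Step 21: x=[3.1063] v=[-2.2842]
Step 22: x=[2.9058] v=[-2.0050]
Step 23: x=[2.7358] v=[-1.7003]
Step 24: x=[2.5984] v=[-1.3740]
Step 25: x=[2.4954] v=[-1.0302]
Step 26: x=[2.4281] v=[-0.6733]
Step 27: x=[2.3973] v=[-0.3078]
Step 28: x=[2.4035] v=[0.0616]
First v>=0 after going negative at step 28, time=2.8000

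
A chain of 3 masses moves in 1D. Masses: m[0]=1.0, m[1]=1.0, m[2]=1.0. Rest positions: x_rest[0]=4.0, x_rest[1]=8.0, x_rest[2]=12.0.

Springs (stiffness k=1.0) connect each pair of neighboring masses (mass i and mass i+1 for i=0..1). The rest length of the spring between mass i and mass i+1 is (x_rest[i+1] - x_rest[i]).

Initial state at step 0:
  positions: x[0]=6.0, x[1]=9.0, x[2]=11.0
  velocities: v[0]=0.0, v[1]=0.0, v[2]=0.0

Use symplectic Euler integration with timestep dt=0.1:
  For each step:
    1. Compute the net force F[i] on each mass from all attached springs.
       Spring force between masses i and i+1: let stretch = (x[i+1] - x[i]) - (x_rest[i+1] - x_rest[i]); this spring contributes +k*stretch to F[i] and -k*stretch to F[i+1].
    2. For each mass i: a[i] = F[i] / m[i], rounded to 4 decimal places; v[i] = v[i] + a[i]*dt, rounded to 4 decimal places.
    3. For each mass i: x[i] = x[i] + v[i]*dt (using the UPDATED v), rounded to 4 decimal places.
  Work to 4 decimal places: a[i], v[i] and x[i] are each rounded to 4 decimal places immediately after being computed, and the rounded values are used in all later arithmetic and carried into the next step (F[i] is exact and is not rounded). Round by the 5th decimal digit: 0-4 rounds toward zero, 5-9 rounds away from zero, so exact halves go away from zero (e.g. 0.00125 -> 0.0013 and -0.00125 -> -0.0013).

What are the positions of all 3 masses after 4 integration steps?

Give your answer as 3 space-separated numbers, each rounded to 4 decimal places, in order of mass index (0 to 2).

Step 0: x=[6.0000 9.0000 11.0000] v=[0.0000 0.0000 0.0000]
Step 1: x=[5.9900 8.9900 11.0200] v=[-0.1000 -0.1000 0.2000]
Step 2: x=[5.9700 8.9703 11.0597] v=[-0.2000 -0.1970 0.3970]
Step 3: x=[5.9400 8.9415 11.1185] v=[-0.3000 -0.2881 0.5881]
Step 4: x=[5.9000 8.9044 11.1955] v=[-0.3999 -0.3706 0.7704]

Answer: 5.9000 8.9044 11.1955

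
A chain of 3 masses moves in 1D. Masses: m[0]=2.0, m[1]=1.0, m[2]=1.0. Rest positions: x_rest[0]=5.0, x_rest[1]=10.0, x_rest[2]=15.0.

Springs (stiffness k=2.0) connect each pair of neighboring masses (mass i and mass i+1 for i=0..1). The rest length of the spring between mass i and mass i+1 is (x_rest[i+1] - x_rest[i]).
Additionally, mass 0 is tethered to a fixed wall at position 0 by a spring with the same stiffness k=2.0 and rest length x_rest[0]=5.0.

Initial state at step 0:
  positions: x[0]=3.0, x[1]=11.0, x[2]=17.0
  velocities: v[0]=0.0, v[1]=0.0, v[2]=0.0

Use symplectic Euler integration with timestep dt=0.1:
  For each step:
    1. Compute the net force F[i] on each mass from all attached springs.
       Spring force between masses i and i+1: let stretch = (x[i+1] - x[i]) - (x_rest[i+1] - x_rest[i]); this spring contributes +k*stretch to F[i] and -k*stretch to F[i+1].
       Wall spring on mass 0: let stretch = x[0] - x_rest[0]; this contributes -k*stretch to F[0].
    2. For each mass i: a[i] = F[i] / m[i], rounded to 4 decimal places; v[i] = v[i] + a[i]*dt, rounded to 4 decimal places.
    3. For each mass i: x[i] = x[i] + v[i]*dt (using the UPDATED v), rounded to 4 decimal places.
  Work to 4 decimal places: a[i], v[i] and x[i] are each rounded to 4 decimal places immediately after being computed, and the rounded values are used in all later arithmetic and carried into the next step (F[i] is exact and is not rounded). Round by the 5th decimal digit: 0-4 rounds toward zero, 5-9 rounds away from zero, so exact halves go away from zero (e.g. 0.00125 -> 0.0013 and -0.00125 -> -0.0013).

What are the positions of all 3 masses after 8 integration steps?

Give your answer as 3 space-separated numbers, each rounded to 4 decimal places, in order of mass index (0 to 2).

Step 0: x=[3.0000 11.0000 17.0000] v=[0.0000 0.0000 0.0000]
Step 1: x=[3.0500 10.9600 16.9800] v=[0.5000 -0.4000 -0.2000]
Step 2: x=[3.1486 10.8822 16.9396] v=[0.9860 -0.7780 -0.4040]
Step 3: x=[3.2931 10.7709 16.8781] v=[1.4445 -1.1132 -0.6155]
Step 4: x=[3.4794 10.6322 16.7944] v=[1.8630 -1.3873 -0.8369]
Step 5: x=[3.7024 10.4737 16.6875] v=[2.2303 -1.5854 -1.0693]
Step 6: x=[3.9561 10.3040 16.5563] v=[2.5372 -1.6969 -1.3121]
Step 7: x=[4.2337 10.1324 16.4000] v=[2.7764 -1.7160 -1.5626]
Step 8: x=[4.5280 9.9682 16.2184] v=[2.9429 -1.6422 -1.8161]

Answer: 4.5280 9.9682 16.2184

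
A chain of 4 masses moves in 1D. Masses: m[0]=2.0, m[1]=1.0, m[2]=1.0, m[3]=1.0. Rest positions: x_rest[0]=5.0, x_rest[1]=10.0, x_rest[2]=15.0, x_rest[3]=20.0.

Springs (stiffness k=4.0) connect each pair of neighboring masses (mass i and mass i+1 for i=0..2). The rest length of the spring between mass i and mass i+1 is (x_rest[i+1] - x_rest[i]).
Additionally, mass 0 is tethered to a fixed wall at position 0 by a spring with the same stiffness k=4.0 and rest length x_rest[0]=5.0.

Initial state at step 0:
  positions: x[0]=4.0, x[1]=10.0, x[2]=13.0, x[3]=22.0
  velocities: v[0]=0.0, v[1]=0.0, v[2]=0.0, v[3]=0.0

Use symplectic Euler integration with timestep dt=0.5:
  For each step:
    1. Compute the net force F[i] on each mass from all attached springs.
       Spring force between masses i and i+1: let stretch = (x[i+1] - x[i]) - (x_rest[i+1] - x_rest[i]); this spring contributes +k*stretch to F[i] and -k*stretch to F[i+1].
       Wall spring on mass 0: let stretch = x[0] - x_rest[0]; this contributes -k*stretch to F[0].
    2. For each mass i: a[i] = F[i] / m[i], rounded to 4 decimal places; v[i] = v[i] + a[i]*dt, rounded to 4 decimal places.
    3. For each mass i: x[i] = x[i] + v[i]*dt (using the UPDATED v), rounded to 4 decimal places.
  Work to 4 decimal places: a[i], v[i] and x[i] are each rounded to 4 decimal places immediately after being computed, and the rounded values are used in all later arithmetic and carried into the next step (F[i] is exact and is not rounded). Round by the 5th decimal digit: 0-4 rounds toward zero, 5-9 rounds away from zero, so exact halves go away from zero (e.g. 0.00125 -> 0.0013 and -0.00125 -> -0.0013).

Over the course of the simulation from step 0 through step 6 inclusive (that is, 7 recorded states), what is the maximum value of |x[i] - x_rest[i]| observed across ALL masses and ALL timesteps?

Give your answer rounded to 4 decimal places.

Answer: 4.0000

Derivation:
Step 0: x=[4.0000 10.0000 13.0000 22.0000] v=[0.0000 0.0000 0.0000 0.0000]
Step 1: x=[5.0000 7.0000 19.0000 18.0000] v=[2.0000 -6.0000 12.0000 -8.0000]
Step 2: x=[4.5000 14.0000 12.0000 20.0000] v=[-1.0000 14.0000 -14.0000 4.0000]
Step 3: x=[6.5000 9.5000 15.0000 19.0000] v=[4.0000 -9.0000 6.0000 -2.0000]
Step 4: x=[6.7500 7.5000 16.5000 19.0000] v=[0.5000 -4.0000 3.0000 0.0000]
Step 5: x=[4.0000 13.7500 11.5000 21.5000] v=[-5.5000 12.5000 -10.0000 5.0000]
Step 6: x=[4.1250 8.0000 18.7500 19.0000] v=[0.2500 -11.5000 14.5000 -5.0000]
Max displacement = 4.0000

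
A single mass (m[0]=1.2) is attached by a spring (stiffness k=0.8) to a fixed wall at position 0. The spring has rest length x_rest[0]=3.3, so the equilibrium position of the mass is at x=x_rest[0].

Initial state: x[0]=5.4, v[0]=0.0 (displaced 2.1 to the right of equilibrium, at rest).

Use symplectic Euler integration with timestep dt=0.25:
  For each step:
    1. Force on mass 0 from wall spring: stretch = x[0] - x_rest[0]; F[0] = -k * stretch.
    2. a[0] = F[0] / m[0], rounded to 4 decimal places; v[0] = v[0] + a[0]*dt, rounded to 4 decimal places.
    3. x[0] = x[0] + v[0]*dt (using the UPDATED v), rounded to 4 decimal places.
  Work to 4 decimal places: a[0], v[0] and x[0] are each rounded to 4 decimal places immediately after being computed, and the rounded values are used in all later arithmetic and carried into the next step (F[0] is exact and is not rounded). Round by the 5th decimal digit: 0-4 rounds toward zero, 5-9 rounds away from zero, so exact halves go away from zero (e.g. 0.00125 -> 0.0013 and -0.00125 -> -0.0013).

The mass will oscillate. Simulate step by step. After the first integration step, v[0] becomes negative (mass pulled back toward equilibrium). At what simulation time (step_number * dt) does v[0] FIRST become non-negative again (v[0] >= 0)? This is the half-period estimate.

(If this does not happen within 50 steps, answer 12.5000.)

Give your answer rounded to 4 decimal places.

Step 0: x=[5.4000] v=[0.0000]
Step 1: x=[5.3125] v=[-0.3500]
Step 2: x=[5.1412] v=[-0.6854]
Step 3: x=[4.8931] v=[-0.9923]
Step 4: x=[4.5787] v=[-1.2578]
Step 5: x=[4.2110] v=[-1.4709]
Step 6: x=[3.8053] v=[-1.6227]
Step 7: x=[3.3786] v=[-1.7069]
Step 8: x=[2.9486] v=[-1.7200]
Step 9: x=[2.5333] v=[-1.6614]
Step 10: x=[2.1499] v=[-1.5336]
Step 11: x=[1.8144] v=[-1.3419]
Step 12: x=[1.5408] v=[-1.0943]
Step 13: x=[1.3405] v=[-0.8011]
Step 14: x=[1.2219] v=[-0.4745]
Step 15: x=[1.1899] v=[-0.1282]
Step 16: x=[1.2458] v=[0.2235]
First v>=0 after going negative at step 16, time=4.0000

Answer: 4.0000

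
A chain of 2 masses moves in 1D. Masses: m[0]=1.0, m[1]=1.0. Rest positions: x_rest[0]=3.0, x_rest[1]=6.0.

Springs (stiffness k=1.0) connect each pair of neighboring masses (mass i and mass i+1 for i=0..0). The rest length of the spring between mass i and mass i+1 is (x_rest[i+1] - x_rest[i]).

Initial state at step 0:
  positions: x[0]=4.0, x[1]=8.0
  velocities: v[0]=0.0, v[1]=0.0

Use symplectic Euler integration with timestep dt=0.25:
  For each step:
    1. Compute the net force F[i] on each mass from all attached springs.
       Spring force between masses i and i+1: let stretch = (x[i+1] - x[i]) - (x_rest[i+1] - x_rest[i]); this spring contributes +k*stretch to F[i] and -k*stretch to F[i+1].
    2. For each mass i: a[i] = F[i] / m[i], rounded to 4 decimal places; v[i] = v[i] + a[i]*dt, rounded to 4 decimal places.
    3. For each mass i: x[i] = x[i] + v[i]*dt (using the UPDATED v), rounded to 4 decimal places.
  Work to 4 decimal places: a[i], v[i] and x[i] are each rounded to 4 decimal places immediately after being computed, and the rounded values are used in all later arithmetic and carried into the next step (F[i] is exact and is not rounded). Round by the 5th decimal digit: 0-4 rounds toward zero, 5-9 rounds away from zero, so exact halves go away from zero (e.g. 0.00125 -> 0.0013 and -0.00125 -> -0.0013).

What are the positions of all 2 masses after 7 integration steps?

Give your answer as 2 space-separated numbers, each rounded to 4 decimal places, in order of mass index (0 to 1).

Step 0: x=[4.0000 8.0000] v=[0.0000 0.0000]
Step 1: x=[4.0625 7.9375] v=[0.2500 -0.2500]
Step 2: x=[4.1797 7.8203] v=[0.4688 -0.4688]
Step 3: x=[4.3370 7.6631] v=[0.6290 -0.6290]
Step 4: x=[4.5146 7.4855] v=[0.7105 -0.7105]
Step 5: x=[4.6904 7.3097] v=[0.7032 -0.7032]
Step 6: x=[4.8424 7.1577] v=[0.6080 -0.6080]
Step 7: x=[4.9516 7.0485] v=[0.4368 -0.4368]

Answer: 4.9516 7.0485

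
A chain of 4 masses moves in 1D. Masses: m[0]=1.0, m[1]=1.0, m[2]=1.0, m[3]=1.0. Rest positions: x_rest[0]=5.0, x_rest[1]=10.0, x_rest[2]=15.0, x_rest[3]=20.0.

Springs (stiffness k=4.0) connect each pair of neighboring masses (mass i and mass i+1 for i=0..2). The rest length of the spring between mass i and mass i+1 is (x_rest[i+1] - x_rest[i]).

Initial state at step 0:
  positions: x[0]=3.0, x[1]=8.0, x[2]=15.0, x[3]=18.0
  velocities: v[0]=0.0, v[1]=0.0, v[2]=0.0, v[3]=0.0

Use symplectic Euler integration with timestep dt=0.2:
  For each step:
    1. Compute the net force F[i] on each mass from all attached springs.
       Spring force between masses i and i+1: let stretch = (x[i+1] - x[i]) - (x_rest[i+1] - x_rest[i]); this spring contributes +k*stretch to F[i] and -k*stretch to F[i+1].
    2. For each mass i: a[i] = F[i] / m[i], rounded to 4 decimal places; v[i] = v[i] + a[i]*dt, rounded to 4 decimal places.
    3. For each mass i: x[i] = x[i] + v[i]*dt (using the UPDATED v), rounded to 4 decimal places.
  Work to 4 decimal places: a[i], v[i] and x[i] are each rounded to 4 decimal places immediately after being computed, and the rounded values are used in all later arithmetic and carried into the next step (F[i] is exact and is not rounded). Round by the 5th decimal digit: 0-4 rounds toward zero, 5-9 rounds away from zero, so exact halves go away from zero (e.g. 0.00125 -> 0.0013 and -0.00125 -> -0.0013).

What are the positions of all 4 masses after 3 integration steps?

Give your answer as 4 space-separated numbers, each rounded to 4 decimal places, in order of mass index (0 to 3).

Answer: 3.2150 9.0189 12.5404 19.2257

Derivation:
Step 0: x=[3.0000 8.0000 15.0000 18.0000] v=[0.0000 0.0000 0.0000 0.0000]
Step 1: x=[3.0000 8.3200 14.3600 18.3200] v=[0.0000 1.6000 -3.2000 1.6000]
Step 2: x=[3.0512 8.7552 13.3872 18.8064] v=[0.2560 2.1760 -4.8640 2.4320]
Step 3: x=[3.2150 9.0189 12.5404 19.2257] v=[0.8192 1.3184 -4.2342 2.0966]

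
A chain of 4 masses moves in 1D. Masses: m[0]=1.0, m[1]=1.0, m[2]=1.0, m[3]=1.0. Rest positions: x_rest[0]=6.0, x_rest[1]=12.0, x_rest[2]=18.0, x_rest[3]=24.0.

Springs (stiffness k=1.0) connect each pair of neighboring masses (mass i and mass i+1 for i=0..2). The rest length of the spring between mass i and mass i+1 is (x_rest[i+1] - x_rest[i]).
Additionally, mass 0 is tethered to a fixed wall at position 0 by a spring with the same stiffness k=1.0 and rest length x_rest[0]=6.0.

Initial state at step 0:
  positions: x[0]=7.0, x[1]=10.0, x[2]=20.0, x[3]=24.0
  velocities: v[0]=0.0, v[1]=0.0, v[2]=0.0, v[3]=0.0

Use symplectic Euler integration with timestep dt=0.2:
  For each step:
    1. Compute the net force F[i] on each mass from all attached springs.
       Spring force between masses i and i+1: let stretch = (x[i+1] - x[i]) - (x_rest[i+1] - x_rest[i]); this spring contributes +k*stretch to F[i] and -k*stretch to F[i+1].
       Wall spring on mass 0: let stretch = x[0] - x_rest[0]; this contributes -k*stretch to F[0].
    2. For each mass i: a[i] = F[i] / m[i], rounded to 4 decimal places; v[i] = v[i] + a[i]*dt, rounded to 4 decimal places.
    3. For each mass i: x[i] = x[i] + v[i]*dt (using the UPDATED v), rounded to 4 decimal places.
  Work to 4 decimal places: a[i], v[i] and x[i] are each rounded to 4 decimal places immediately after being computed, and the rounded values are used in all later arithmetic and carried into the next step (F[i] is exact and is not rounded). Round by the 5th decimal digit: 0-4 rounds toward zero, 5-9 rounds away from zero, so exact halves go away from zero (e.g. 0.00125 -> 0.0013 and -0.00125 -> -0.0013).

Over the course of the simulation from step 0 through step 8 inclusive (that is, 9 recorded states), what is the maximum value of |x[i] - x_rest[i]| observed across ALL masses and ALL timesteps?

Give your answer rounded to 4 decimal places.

Answer: 2.1539

Derivation:
Step 0: x=[7.0000 10.0000 20.0000 24.0000] v=[0.0000 0.0000 0.0000 0.0000]
Step 1: x=[6.8400 10.2800 19.7600 24.0800] v=[-0.8000 1.4000 -1.2000 0.4000]
Step 2: x=[6.5440 10.8016 19.3136 24.2272] v=[-1.4800 2.6080 -2.2320 0.7360]
Step 3: x=[6.1565 11.4934 18.7233 24.4179] v=[-1.9373 3.4589 -2.9517 0.9533]
Step 4: x=[5.7363 12.2609 18.0715 24.6208] v=[-2.1012 3.8375 -3.2588 1.0144]
Step 5: x=[5.3476 12.9998 17.4493 24.8017] v=[-1.9435 3.6947 -3.1111 0.9045]
Step 6: x=[5.0511 13.6106 16.9432 24.9285] v=[-1.4826 3.0542 -2.5305 0.6340]
Step 7: x=[4.8949 14.0124 16.6232 24.9759] v=[-0.7809 2.0088 -1.6000 0.2369]
Step 8: x=[4.9076 14.1539 16.5329 24.9292] v=[0.0636 0.7075 -0.4516 -0.2336]
Max displacement = 2.1539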